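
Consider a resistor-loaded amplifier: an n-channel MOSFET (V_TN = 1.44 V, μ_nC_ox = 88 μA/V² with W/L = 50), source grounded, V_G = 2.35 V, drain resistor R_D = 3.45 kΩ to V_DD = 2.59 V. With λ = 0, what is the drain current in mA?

V_GS = V_G = 2.35 V, so V_ov = 2.35 − 1.44 = 0.91 V.
k_n = μ_nC_ox · (W/L) = 4.4 mA/V².
Assume saturation: I_D = ½ k_n V_ov² = 0.5 × 4.4 × 0.91² = 1.82 mA, giving V_DS = V_DD − I_D R_D = 2.59 − 1.82 × 3.45 = -3.7 V.
But -3.7 V < V_ov = 0.91 V, so the device is actually in triode.
In triode I_D = k_n[V_ov V_DS − ½ V_DS²] and I_D = (V_DD − V_DS)/R_D. Equating: 7.59 V_DS² − 14.81 V_DS + 2.59 = 0, giving V_DS = 0.194 V (the root below V_ov).
I_D = (2.59 − 0.194) / 3.45 = 0.694 mA.

I_D = 0.694 mA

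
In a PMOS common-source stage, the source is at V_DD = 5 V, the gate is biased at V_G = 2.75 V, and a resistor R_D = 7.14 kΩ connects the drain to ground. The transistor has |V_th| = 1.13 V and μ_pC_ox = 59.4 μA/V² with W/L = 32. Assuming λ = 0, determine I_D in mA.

I_D = 0.649 mA

V_SG = V_DD − V_G = 5 − 2.75 = 2.25 V, so V_ov = 2.25 − 1.13 = 1.12 V.
k_p = μ_pC_ox · (W/L) = 1.901 mA/V².
Assume saturation: I_D = ½ k_p V_ov² = 0.5 × 1.901 × 1.12² = 1.19 mA, giving V_SD = V_DD − I_D R_D = 5 − 1.19 × 7.14 = -3.51 V.
But -3.51 V < V_ov = 1.12 V, so the device is actually in triode.
In triode I_D = k_p[V_ov V_SD − ½ V_SD²] and I_D = (V_DD − V_SD)/R_D. Equating: 6.79 V_SD² − 16.2 V_SD + 5 = 0, giving V_SD = 0.364 V (the root below V_ov).
I_D = (5 − 0.364) / 7.14 = 0.649 mA.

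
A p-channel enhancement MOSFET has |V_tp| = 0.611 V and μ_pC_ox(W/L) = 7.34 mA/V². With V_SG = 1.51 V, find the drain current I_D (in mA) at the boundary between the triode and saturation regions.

At the boundary V_SD = V_ov = V_SG − |V_tp| = 1.51 − 0.611 = 0.899 V.
I_D = ½ k_p V_ov² = 0.5 × 7.34 × 0.899² = 2.97 mA.

I_D = 2.97 mA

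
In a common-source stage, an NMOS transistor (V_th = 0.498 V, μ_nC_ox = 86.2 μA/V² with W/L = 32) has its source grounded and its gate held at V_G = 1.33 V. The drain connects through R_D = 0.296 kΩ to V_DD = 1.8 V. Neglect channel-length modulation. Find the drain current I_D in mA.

I_D = 0.955 mA

V_GS = V_G = 1.33 V, so V_ov = 1.33 − 0.498 = 0.832 V.
k_n = μ_nC_ox · (W/L) = 2.758 mA/V².
Assume saturation: I_D = ½ k_n V_ov² = 0.5 × 2.758 × 0.832² = 0.955 mA, giving V_DS = V_DD − I_D R_D = 1.8 − 0.955 × 0.296 = 1.52 V.
V_DS = 1.52 V ≥ V_ov = 0.832 V, confirming saturation.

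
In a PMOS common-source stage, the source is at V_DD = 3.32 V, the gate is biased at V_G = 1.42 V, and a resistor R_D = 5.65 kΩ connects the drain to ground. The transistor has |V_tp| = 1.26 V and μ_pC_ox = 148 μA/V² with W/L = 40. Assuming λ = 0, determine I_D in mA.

I_D = 0.558 mA

V_SG = V_DD − V_G = 3.32 − 1.42 = 1.9 V, so V_ov = 1.9 − 1.26 = 0.64 V.
k_p = μ_pC_ox · (W/L) = 5.92 mA/V².
Assume saturation: I_D = ½ k_p V_ov² = 0.5 × 5.92 × 0.64² = 1.21 mA, giving V_SD = V_DD − I_D R_D = 3.32 − 1.21 × 5.65 = -3.53 V.
But -3.53 V < V_ov = 0.64 V, so the device is actually in triode.
In triode I_D = k_p[V_ov V_SD − ½ V_SD²] and I_D = (V_DD − V_SD)/R_D. Equating: 16.7 V_SD² − 22.41 V_SD + 3.32 = 0, giving V_SD = 0.17 V (the root below V_ov).
I_D = (3.32 − 0.17) / 5.65 = 0.558 mA.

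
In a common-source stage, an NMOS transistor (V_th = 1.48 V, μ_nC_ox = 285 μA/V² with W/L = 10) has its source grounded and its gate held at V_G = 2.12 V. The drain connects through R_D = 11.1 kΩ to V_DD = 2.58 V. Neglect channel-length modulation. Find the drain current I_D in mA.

V_GS = V_G = 2.12 V, so V_ov = 2.12 − 1.48 = 0.64 V.
k_n = μ_nC_ox · (W/L) = 2.85 mA/V².
Assume saturation: I_D = ½ k_n V_ov² = 0.5 × 2.85 × 0.64² = 0.584 mA, giving V_DS = V_DD − I_D R_D = 2.58 − 0.584 × 11.1 = -3.9 V.
But -3.9 V < V_ov = 0.64 V, so the device is actually in triode.
In triode I_D = k_n[V_ov V_DS − ½ V_DS²] and I_D = (V_DD − V_DS)/R_D. Equating: 15.8 V_DS² − 21.25 V_DS + 2.58 = 0, giving V_DS = 0.135 V (the root below V_ov).
I_D = (2.58 − 0.135) / 11.1 = 0.22 mA.

I_D = 0.220 mA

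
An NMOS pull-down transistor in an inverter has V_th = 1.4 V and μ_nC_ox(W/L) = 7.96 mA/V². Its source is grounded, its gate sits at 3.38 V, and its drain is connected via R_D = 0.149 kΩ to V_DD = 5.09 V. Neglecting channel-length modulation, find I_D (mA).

V_GS = V_G = 3.38 V, so V_ov = 3.38 − 1.4 = 1.98 V.
Assume saturation: I_D = ½ k_n V_ov² = 0.5 × 7.96 × 1.98² = 15.6 mA, giving V_DS = V_DD − I_D R_D = 5.09 − 15.6 × 0.149 = 2.77 V.
V_DS = 2.77 V ≥ V_ov = 1.98 V, confirming saturation.

I_D = 15.6 mA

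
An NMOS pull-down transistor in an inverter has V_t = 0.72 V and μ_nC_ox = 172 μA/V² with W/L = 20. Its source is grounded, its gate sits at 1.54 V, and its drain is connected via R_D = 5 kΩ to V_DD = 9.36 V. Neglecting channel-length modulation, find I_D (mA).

V_GS = V_G = 1.54 V, so V_ov = 1.54 − 0.72 = 0.82 V.
k_n = μ_nC_ox · (W/L) = 3.44 mA/V².
Assume saturation: I_D = ½ k_n V_ov² = 0.5 × 3.44 × 0.82² = 1.16 mA, giving V_DS = V_DD − I_D R_D = 9.36 − 1.16 × 5 = 3.58 V.
V_DS = 3.58 V ≥ V_ov = 0.82 V, confirming saturation.

I_D = 1.16 mA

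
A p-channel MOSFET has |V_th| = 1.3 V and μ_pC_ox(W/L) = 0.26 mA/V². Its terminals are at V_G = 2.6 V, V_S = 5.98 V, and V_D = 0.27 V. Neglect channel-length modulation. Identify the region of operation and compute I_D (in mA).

Saturation; I_D = 0.562 mA

V_SG = V_S − V_G = 5.98 − 2.6 = 3.38 V; V_SD = V_S − V_D = 5.98 − 0.27 = 5.71 V.
V_ov = V_SG − |V_th| = 3.38 − 1.3 = 2.08 V.
Since V_SD = 5.71 V ≥ V_ov = 2.08 V, the device is in saturation.
I_D = ½ k_p V_ov² = 0.5 × 0.26 × 2.08² = 0.562 mA.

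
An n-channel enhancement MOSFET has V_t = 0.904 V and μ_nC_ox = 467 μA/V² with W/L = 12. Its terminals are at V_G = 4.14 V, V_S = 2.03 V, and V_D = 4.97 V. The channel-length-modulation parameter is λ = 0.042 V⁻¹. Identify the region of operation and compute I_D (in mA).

V_GS = V_G − V_S = 4.14 − 2.03 = 2.11 V; V_DS = V_D − V_S = 4.97 − 2.03 = 2.94 V.
k_n = μ_nC_ox · (W/L) = 5.604 mA/V².
V_ov = V_GS − V_t = 2.11 − 0.904 = 1.21 V.
Since V_DS = 2.94 V ≥ V_ov = 1.21 V, the device is in saturation.
I_D = ½ k_n V_ov² (1 + λ V_DS) = 0.5 × 5.604 × 1.21² × (1 + 0.042 × 2.94) = 4.58 mA.

Saturation; I_D = 4.58 mA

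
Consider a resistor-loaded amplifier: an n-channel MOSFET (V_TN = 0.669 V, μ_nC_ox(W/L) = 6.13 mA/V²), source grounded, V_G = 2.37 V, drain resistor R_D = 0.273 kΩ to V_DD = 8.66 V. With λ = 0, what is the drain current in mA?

I_D = 8.87 mA

V_GS = V_G = 2.37 V, so V_ov = 2.37 − 0.669 = 1.7 V.
Assume saturation: I_D = ½ k_n V_ov² = 0.5 × 6.13 × 1.7² = 8.87 mA, giving V_DS = V_DD − I_D R_D = 8.66 − 8.87 × 0.273 = 6.24 V.
V_DS = 6.24 V ≥ V_ov = 1.7 V, confirming saturation.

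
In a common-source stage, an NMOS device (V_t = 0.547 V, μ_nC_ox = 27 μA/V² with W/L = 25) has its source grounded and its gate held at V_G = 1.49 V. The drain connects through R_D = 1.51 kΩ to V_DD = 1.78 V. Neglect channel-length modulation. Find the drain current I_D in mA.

V_GS = V_G = 1.49 V, so V_ov = 1.49 − 0.547 = 0.943 V.
k_n = μ_nC_ox · (W/L) = 0.675 mA/V².
Assume saturation: I_D = ½ k_n V_ov² = 0.5 × 0.675 × 0.943² = 0.3 mA, giving V_DS = V_DD − I_D R_D = 1.78 − 0.3 × 1.51 = 1.33 V.
V_DS = 1.33 V ≥ V_ov = 0.943 V, confirming saturation.

I_D = 0.300 mA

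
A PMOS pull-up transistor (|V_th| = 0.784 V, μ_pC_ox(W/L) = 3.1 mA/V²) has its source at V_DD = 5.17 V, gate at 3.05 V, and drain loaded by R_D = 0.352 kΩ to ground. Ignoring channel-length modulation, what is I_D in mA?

I_D = 2.77 mA

V_SG = V_DD − V_G = 5.17 − 3.05 = 2.12 V, so V_ov = 2.12 − 0.784 = 1.34 V.
Assume saturation: I_D = ½ k_p V_ov² = 0.5 × 3.1 × 1.34² = 2.77 mA, giving V_SD = V_DD − I_D R_D = 5.17 − 2.77 × 0.352 = 4.2 V.
V_SD = 4.2 V ≥ V_ov = 1.34 V, confirming saturation.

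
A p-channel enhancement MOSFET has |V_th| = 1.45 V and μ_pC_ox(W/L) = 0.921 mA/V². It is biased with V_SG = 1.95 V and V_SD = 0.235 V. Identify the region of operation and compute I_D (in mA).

V_ov = V_SG − |V_th| = 1.95 − 1.45 = 0.5 V.
Since V_SD = 0.235 V < V_ov = 0.5 V, the device is in the triode region.
I_D = k_p [V_ov · V_SD − ½ V_SD²] = 0.921 × [0.5 × 0.235 − 0.5 × 0.235²] = 0.0828 mA.

Triode; I_D = 0.0828 mA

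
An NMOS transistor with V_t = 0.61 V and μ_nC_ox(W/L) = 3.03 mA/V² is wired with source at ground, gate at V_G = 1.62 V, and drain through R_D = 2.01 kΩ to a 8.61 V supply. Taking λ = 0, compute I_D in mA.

V_GS = V_G = 1.62 V, so V_ov = 1.62 − 0.61 = 1.01 V.
Assume saturation: I_D = ½ k_n V_ov² = 0.5 × 3.03 × 1.01² = 1.55 mA, giving V_DS = V_DD − I_D R_D = 8.61 − 1.55 × 2.01 = 5.5 V.
V_DS = 5.5 V ≥ V_ov = 1.01 V, confirming saturation.

I_D = 1.55 mA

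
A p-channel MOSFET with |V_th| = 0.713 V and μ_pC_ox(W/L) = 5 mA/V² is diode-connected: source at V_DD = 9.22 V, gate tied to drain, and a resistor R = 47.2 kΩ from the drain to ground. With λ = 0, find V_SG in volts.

With gate tied to drain, V_SG = V_SD ≥ V_SG − |V_th|, so the device is in saturation.
KCL at the drain: ½ k_p (V_SG − |V_th|)² = (V_DD − V_SG)/R.
Let x = V_SG − 0.713. Then 118 x² + x − 8.507 = 0, giving x = 0.264 V (positive root), so V_SG = 0.977 V.
I_D = (V_DD − V_SG)/R = (9.22 − 0.977) / 47.2 = 0.175 mA.

V_SG = 0.977 V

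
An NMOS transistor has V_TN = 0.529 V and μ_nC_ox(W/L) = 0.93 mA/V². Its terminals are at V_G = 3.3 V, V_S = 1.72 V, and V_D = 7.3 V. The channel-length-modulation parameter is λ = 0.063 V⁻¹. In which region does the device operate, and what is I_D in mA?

Saturation; I_D = 0.694 mA

V_GS = V_G − V_S = 3.3 − 1.72 = 1.58 V; V_DS = V_D − V_S = 7.3 − 1.72 = 5.58 V.
V_ov = V_GS − V_TN = 1.58 − 0.529 = 1.05 V.
Since V_DS = 5.58 V ≥ V_ov = 1.05 V, the device is in saturation.
I_D = ½ k_n V_ov² (1 + λ V_DS) = 0.5 × 0.93 × 1.05² × (1 + 0.063 × 5.58) = 0.694 mA.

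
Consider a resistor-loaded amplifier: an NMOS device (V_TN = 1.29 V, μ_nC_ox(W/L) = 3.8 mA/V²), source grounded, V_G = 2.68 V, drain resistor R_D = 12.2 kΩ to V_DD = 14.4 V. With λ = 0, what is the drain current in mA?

I_D = 1.16 mA

V_GS = V_G = 2.68 V, so V_ov = 2.68 − 1.29 = 1.39 V.
Assume saturation: I_D = ½ k_n V_ov² = 0.5 × 3.8 × 1.39² = 3.67 mA, giving V_DS = V_DD − I_D R_D = 14.4 − 3.67 × 12.2 = -30.4 V.
But -30.4 V < V_ov = 1.39 V, so the device is actually in triode.
In triode I_D = k_n[V_ov V_DS − ½ V_DS²] and I_D = (V_DD − V_DS)/R_D. Equating: 23.2 V_DS² − 65.44 V_DS + 14.4 = 0, giving V_DS = 0.241 V (the root below V_ov).
I_D = (14.4 − 0.241) / 12.2 = 1.16 mA.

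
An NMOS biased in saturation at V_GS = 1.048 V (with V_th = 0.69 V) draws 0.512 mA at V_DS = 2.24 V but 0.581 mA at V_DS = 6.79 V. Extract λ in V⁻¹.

With V_GS fixed, I_D ∝ (1 + λ V_DS) in saturation, so I_D2/I_D1 = (1 + λ V_DS2)/(1 + λ V_DS1).
0.581/0.512 = 1.135 = (1 + 6.79 λ)/(1 + 2.24 λ).
Solving: λ (I_D1 V_DS2 − I_D2 V_DS1) = I_D2 − I_D1, so λ = (0.581 − 0.512) / (0.512 × 6.79 − 0.581 × 2.24) = 0.069 / 2.18 = 0.0317 V⁻¹.

λ = 0.0317 V⁻¹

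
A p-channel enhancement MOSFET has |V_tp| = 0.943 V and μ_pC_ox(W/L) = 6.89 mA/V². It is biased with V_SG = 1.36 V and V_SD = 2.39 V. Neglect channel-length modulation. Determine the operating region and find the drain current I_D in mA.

Saturation; I_D = 0.599 mA

V_ov = V_SG − |V_tp| = 1.36 − 0.943 = 0.417 V.
Since V_SD = 2.39 V ≥ V_ov = 0.417 V, the device is in saturation.
I_D = ½ k_p V_ov² = 0.5 × 6.89 × 0.417² = 0.599 mA.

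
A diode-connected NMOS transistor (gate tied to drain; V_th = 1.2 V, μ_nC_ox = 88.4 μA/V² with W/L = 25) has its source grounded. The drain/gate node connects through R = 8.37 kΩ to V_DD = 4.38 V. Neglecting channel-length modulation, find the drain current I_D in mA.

With gate tied to drain, V_GS = V_DS ≥ V_GS − V_th, so the device is in saturation.
k_n = μ_nC_ox · (W/L) = 2.21 mA/V².
KCL at the drain: ½ k_n (V_GS − V_th)² = (V_DD − V_GS)/R.
Let x = V_GS − 1.2. Then 9.25 x² + x − 3.18 = 0, giving x = 0.535 V (positive root), so V_GS = 1.73 V.
I_D = (V_DD − V_GS)/R = (4.38 − 1.73) / 8.37 = 0.316 mA.

I_D = 0.316 mA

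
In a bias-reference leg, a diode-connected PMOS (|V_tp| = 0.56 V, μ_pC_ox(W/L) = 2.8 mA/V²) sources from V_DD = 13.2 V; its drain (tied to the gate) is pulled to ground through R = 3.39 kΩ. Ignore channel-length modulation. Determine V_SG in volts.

With gate tied to drain, V_SG = V_SD ≥ V_SG − |V_tp|, so the device is in saturation.
KCL at the drain: ½ k_p (V_SG − |V_tp|)² = (V_DD − V_SG)/R.
Let x = V_SG − 0.56. Then 4.75 x² + x − 12.64 = 0, giving x = 1.53 V (positive root), so V_SG = 2.09 V.
I_D = (V_DD − V_SG)/R = (13.2 − 2.09) / 3.39 = 3.28 mA.

V_SG = 2.09 V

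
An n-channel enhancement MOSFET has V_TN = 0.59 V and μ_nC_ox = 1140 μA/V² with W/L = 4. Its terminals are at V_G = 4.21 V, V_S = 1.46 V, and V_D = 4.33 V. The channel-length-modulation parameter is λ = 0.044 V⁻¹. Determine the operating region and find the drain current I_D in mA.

V_GS = V_G − V_S = 4.21 − 1.46 = 2.75 V; V_DS = V_D − V_S = 4.33 − 1.46 = 2.87 V.
k_n = μ_nC_ox · (W/L) = 4.56 mA/V².
V_ov = V_GS − V_TN = 2.75 − 0.59 = 2.16 V.
Since V_DS = 2.87 V ≥ V_ov = 2.16 V, the device is in saturation.
I_D = ½ k_n V_ov² (1 + λ V_DS) = 0.5 × 4.56 × 2.16² × (1 + 0.044 × 2.87) = 12 mA.

Saturation; I_D = 12.0 mA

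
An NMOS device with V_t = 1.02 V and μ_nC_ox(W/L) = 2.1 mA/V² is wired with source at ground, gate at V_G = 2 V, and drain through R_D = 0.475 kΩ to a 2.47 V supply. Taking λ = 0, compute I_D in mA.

I_D = 1.01 mA

V_GS = V_G = 2 V, so V_ov = 2 − 1.02 = 0.98 V.
Assume saturation: I_D = ½ k_n V_ov² = 0.5 × 2.1 × 0.98² = 1.01 mA, giving V_DS = V_DD − I_D R_D = 2.47 − 1.01 × 0.475 = 1.99 V.
V_DS = 1.99 V ≥ V_ov = 0.98 V, confirming saturation.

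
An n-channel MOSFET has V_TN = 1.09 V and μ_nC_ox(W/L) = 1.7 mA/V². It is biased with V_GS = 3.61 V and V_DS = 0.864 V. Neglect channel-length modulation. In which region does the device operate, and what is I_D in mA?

V_ov = V_GS − V_TN = 3.61 − 1.09 = 2.52 V.
Since V_DS = 0.864 V < V_ov = 2.52 V, the device is in the triode region.
I_D = k_n [V_ov · V_DS − ½ V_DS²] = 1.7 × [2.52 × 0.864 − 0.5 × 0.864²] = 3.07 mA.

Triode; I_D = 3.07 mA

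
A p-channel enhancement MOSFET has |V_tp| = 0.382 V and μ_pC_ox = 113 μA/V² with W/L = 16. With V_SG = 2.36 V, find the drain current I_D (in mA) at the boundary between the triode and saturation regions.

At the boundary V_SD = V_ov = V_SG − |V_tp| = 2.36 − 0.382 = 1.98 V.
k_p = μ_pC_ox · (W/L) = 1.808 mA/V².
I_D = ½ k_p V_ov² = 0.5 × 1.808 × 1.98² = 3.54 mA.

I_D = 3.54 mA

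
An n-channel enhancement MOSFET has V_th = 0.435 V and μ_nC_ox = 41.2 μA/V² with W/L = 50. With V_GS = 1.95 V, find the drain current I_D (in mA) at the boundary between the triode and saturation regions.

I_D = 2.36 mA

At the boundary V_DS = V_ov = V_GS − V_th = 1.95 − 0.435 = 1.51 V.
k_n = μ_nC_ox · (W/L) = 2.06 mA/V².
I_D = ½ k_n V_ov² = 0.5 × 2.06 × 1.51² = 2.36 mA.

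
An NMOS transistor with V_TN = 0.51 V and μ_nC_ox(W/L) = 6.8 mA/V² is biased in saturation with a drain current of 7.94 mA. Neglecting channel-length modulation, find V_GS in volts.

In saturation I_D = ½ k_n (V_GS − V_TN)², so V_GS − V_TN = √(2 I_D / k_n) = √(2 × 7.94 / 6.8) = 1.53 V.
V_GS = 0.51 + 1.53 = 2.04 V.

V_GS = 2.04 V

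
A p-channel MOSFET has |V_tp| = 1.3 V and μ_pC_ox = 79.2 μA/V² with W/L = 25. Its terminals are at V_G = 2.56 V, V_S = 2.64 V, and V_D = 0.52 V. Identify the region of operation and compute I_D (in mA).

Cutoff; I_D = 0 mA

V_SG = V_S − V_G = 2.64 − 2.56 = 0.08 V; V_SD = V_S − V_D = 2.64 − 0.52 = 2.12 V.
V_SG = 0.08 V < |V_tp| = 1.3 V, so the transistor is in cutoff.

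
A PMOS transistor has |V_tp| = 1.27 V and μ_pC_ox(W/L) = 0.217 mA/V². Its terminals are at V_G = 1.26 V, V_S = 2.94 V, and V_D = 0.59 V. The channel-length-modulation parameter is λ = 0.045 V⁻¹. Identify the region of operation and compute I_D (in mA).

Saturation; I_D = 0.0202 mA

V_SG = V_S − V_G = 2.94 − 1.26 = 1.68 V; V_SD = V_S − V_D = 2.94 − 0.59 = 2.35 V.
V_ov = V_SG − |V_tp| = 1.68 − 1.27 = 0.41 V.
Since V_SD = 2.35 V ≥ V_ov = 0.41 V, the device is in saturation.
I_D = ½ k_p V_ov² (1 + λ V_SD) = 0.5 × 0.217 × 0.41² × (1 + 0.045 × 2.35) = 0.0202 mA.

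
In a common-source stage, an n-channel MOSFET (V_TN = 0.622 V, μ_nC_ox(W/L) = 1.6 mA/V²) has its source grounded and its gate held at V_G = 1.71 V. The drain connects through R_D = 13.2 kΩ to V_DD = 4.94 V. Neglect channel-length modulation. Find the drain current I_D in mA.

V_GS = V_G = 1.71 V, so V_ov = 1.71 − 0.622 = 1.09 V.
Assume saturation: I_D = ½ k_n V_ov² = 0.5 × 1.6 × 1.09² = 0.947 mA, giving V_DS = V_DD − I_D R_D = 4.94 − 0.947 × 13.2 = -7.56 V.
But -7.56 V < V_ov = 1.09 V, so the device is actually in triode.
In triode I_D = k_n[V_ov V_DS − ½ V_DS²] and I_D = (V_DD − V_DS)/R_D. Equating: 10.6 V_DS² − 23.98 V_DS + 4.94 = 0, giving V_DS = 0.229 V (the root below V_ov).
I_D = (4.94 − 0.229) / 13.2 = 0.357 mA.

I_D = 0.357 mA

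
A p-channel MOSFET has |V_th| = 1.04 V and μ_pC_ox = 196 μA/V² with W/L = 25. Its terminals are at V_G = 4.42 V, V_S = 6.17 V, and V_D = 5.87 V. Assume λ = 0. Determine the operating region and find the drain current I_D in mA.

Triode; I_D = 0.823 mA

V_SG = V_S − V_G = 6.17 − 4.42 = 1.75 V; V_SD = V_S − V_D = 6.17 − 5.87 = 0.3 V.
k_p = μ_pC_ox · (W/L) = 4.9 mA/V².
V_ov = V_SG − |V_th| = 1.75 − 1.04 = 0.71 V.
Since V_SD = 0.3 V < V_ov = 0.71 V, the device is in the triode region.
I_D = k_p [V_ov · V_SD − ½ V_SD²] = 4.9 × [0.71 × 0.3 − 0.5 × 0.3²] = 0.823 mA.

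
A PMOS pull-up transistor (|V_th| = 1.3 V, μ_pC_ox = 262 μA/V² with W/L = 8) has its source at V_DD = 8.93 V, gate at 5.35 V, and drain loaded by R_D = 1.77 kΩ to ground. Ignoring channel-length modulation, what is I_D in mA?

I_D = 4.34 mA

V_SG = V_DD − V_G = 8.93 − 5.35 = 3.58 V, so V_ov = 3.58 − 1.3 = 2.28 V.
k_p = μ_pC_ox · (W/L) = 2.096 mA/V².
Assume saturation: I_D = ½ k_p V_ov² = 0.5 × 2.096 × 2.28² = 5.45 mA, giving V_SD = V_DD − I_D R_D = 8.93 − 5.45 × 1.77 = -0.713 V.
But -0.713 V < V_ov = 2.28 V, so the device is actually in triode.
In triode I_D = k_p[V_ov V_SD − ½ V_SD²] and I_D = (V_DD − V_SD)/R_D. Equating: 1.85 V_SD² − 9.459 V_SD + 8.93 = 0, giving V_SD = 1.25 V (the root below V_ov).
I_D = (8.93 − 1.25) / 1.77 = 4.34 mA.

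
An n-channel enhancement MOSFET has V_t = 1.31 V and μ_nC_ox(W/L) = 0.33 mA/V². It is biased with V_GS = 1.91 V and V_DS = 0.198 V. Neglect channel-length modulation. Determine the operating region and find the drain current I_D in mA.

V_ov = V_GS − V_t = 1.91 − 1.31 = 0.6 V.
Since V_DS = 0.198 V < V_ov = 0.6 V, the device is in the triode region.
I_D = k_n [V_ov · V_DS − ½ V_DS²] = 0.33 × [0.6 × 0.198 − 0.5 × 0.198²] = 0.0327 mA.

Triode; I_D = 0.0327 mA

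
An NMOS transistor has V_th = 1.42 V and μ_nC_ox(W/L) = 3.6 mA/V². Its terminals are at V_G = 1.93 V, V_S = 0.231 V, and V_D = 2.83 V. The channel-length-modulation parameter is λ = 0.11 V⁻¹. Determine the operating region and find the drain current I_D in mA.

Saturation; I_D = 0.180 mA

V_GS = V_G − V_S = 1.93 − 0.231 = 1.7 V; V_DS = V_D − V_S = 2.83 − 0.231 = 2.6 V.
V_ov = V_GS − V_th = 1.7 − 1.42 = 0.279 V.
Since V_DS = 2.6 V ≥ V_ov = 0.279 V, the device is in saturation.
I_D = ½ k_n V_ov² (1 + λ V_DS) = 0.5 × 3.6 × 0.279² × (1 + 0.11 × 2.6) = 0.18 mA.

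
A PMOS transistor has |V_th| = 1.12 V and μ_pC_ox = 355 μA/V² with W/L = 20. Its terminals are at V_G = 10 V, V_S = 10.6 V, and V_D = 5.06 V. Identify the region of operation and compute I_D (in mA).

V_SG = V_S − V_G = 10.6 − 10 = 0.6 V; V_SD = V_S − V_D = 10.6 − 5.06 = 5.54 V.
V_SG = 0.6 V < |V_th| = 1.12 V, so the transistor is in cutoff.

Cutoff; I_D = 0 mA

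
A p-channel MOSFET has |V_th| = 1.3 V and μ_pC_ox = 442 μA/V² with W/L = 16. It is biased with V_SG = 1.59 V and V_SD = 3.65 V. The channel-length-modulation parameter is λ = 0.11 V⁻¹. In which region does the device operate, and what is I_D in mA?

Saturation; I_D = 0.417 mA

k_p = μ_pC_ox · (W/L) = 7.072 mA/V².
V_ov = V_SG − |V_th| = 1.59 − 1.3 = 0.29 V.
Since V_SD = 3.65 V ≥ V_ov = 0.29 V, the device is in saturation.
I_D = ½ k_p V_ov² (1 + λ V_SD) = 0.5 × 7.072 × 0.29² × (1 + 0.11 × 3.65) = 0.417 mA.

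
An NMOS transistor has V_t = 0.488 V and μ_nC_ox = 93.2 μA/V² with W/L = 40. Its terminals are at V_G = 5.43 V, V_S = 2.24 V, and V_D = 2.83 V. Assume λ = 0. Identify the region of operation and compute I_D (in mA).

Triode; I_D = 5.29 mA

V_GS = V_G − V_S = 5.43 − 2.24 = 3.19 V; V_DS = V_D − V_S = 2.83 − 2.24 = 0.59 V.
k_n = μ_nC_ox · (W/L) = 3.728 mA/V².
V_ov = V_GS − V_t = 3.19 − 0.488 = 2.7 V.
Since V_DS = 0.59 V < V_ov = 2.7 V, the device is in the triode region.
I_D = k_n [V_ov · V_DS − ½ V_DS²] = 3.728 × [2.7 × 0.59 − 0.5 × 0.59²] = 5.29 mA.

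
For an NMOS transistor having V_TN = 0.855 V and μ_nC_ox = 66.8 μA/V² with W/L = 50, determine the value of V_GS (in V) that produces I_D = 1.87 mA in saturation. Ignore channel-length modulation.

V_GS = 1.91 V

k_n = μ_nC_ox · (W/L) = 3.34 mA/V².
In saturation I_D = ½ k_n (V_GS − V_TN)², so V_GS − V_TN = √(2 I_D / k_n) = √(2 × 1.87 / 3.34) = 1.06 V.
V_GS = 0.855 + 1.06 = 1.91 V.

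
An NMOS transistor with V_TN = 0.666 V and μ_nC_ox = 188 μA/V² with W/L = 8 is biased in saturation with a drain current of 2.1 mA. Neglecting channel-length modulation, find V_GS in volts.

V_GS = 2.34 V

k_n = μ_nC_ox · (W/L) = 1.504 mA/V².
In saturation I_D = ½ k_n (V_GS − V_TN)², so V_GS − V_TN = √(2 I_D / k_n) = √(2 × 2.1 / 1.504) = 1.67 V.
V_GS = 0.666 + 1.67 = 2.34 V.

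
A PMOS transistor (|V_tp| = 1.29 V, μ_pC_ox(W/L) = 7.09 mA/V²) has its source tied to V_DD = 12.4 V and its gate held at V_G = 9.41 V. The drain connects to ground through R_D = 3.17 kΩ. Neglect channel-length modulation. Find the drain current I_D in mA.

V_SG = V_DD − V_G = 12.4 − 9.41 = 2.99 V, so V_ov = 2.99 − 1.29 = 1.7 V.
Assume saturation: I_D = ½ k_p V_ov² = 0.5 × 7.09 × 1.7² = 10.2 mA, giving V_SD = V_DD − I_D R_D = 12.4 − 10.2 × 3.17 = -20.1 V.
But -20.1 V < V_ov = 1.7 V, so the device is actually in triode.
In triode I_D = k_p[V_ov V_SD − ½ V_SD²] and I_D = (V_DD − V_SD)/R_D. Equating: 11.2 V_SD² − 39.21 V_SD + 12.4 = 0, giving V_SD = 0.352 V (the root below V_ov).
I_D = (12.4 − 0.352) / 3.17 = 3.8 mA.

I_D = 3.80 mA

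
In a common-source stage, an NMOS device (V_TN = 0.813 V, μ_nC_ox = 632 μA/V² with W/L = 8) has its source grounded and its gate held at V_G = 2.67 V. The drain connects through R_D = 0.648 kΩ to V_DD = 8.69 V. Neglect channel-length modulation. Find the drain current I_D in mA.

I_D = 8.72 mA

V_GS = V_G = 2.67 V, so V_ov = 2.67 − 0.813 = 1.86 V.
k_n = μ_nC_ox · (W/L) = 5.056 mA/V².
Assume saturation: I_D = ½ k_n V_ov² = 0.5 × 5.056 × 1.86² = 8.72 mA, giving V_DS = V_DD − I_D R_D = 8.69 − 8.72 × 0.648 = 3.04 V.
V_DS = 3.04 V ≥ V_ov = 1.86 V, confirming saturation.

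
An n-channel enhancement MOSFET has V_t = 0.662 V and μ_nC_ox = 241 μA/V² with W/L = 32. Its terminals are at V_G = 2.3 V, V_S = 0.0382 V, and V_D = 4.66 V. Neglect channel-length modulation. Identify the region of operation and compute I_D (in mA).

Saturation; I_D = 9.87 mA

V_GS = V_G − V_S = 2.3 − 0.0382 = 2.26 V; V_DS = V_D − V_S = 4.66 − 0.0382 = 4.62 V.
k_n = μ_nC_ox · (W/L) = 7.712 mA/V².
V_ov = V_GS − V_t = 2.26 − 0.662 = 1.6 V.
Since V_DS = 4.62 V ≥ V_ov = 1.6 V, the device is in saturation.
I_D = ½ k_n V_ov² = 0.5 × 7.712 × 1.6² = 9.87 mA.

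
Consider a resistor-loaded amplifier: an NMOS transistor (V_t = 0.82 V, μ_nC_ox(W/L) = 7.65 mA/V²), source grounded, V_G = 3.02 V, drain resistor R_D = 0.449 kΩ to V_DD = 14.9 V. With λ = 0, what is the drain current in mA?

V_GS = V_G = 3.02 V, so V_ov = 3.02 − 0.82 = 2.2 V.
Assume saturation: I_D = ½ k_n V_ov² = 0.5 × 7.65 × 2.2² = 18.5 mA, giving V_DS = V_DD − I_D R_D = 14.9 − 18.5 × 0.449 = 6.59 V.
V_DS = 6.59 V ≥ V_ov = 2.2 V, confirming saturation.

I_D = 18.5 mA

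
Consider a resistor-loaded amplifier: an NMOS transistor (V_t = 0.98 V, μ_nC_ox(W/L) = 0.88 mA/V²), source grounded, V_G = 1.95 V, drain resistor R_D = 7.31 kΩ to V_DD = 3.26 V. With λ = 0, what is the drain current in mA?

I_D = 0.361 mA

V_GS = V_G = 1.95 V, so V_ov = 1.95 − 0.98 = 0.97 V.
Assume saturation: I_D = ½ k_n V_ov² = 0.5 × 0.88 × 0.97² = 0.414 mA, giving V_DS = V_DD − I_D R_D = 3.26 − 0.414 × 7.31 = 0.234 V.
But 0.234 V < V_ov = 0.97 V, so the device is actually in triode.
In triode I_D = k_n[V_ov V_DS − ½ V_DS²] and I_D = (V_DD − V_DS)/R_D. Equating: 3.22 V_DS² − 7.24 V_DS + 3.26 = 0, giving V_DS = 0.622 V (the root below V_ov).
I_D = (3.26 − 0.622) / 7.31 = 0.361 mA.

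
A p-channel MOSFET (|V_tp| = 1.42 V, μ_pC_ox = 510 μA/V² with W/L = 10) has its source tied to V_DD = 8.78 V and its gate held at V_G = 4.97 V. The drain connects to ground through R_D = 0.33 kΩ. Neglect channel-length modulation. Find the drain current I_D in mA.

V_SG = V_DD − V_G = 8.78 − 4.97 = 3.81 V, so V_ov = 3.81 − 1.42 = 2.39 V.
k_p = μ_pC_ox · (W/L) = 5.1 mA/V².
Assume saturation: I_D = ½ k_p V_ov² = 0.5 × 5.1 × 2.39² = 14.6 mA, giving V_SD = V_DD − I_D R_D = 8.78 − 14.6 × 0.33 = 3.97 V.
V_SD = 3.97 V ≥ V_ov = 2.39 V, confirming saturation.

I_D = 14.6 mA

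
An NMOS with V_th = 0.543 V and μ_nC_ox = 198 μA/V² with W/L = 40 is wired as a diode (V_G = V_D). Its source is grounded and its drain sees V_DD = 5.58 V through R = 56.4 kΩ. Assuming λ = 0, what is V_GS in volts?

V_GS = 0.691 V

With gate tied to drain, V_GS = V_DS ≥ V_GS − V_th, so the device is in saturation.
k_n = μ_nC_ox · (W/L) = 7.92 mA/V².
KCL at the drain: ½ k_n (V_GS − V_th)² = (V_DD − V_GS)/R.
Let x = V_GS − 0.543. Then 223 x² + x − 5.037 = 0, giving x = 0.148 V (positive root), so V_GS = 0.691 V.
I_D = (V_DD − V_GS)/R = (5.58 − 0.691) / 56.4 = 0.0867 mA.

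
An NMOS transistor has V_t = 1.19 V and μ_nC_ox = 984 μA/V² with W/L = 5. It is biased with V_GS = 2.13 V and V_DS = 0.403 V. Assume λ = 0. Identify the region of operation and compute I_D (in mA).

Triode; I_D = 1.46 mA

k_n = μ_nC_ox · (W/L) = 4.92 mA/V².
V_ov = V_GS − V_t = 2.13 − 1.19 = 0.94 V.
Since V_DS = 0.403 V < V_ov = 0.94 V, the device is in the triode region.
I_D = k_n [V_ov · V_DS − ½ V_DS²] = 4.92 × [0.94 × 0.403 − 0.5 × 0.403²] = 1.46 mA.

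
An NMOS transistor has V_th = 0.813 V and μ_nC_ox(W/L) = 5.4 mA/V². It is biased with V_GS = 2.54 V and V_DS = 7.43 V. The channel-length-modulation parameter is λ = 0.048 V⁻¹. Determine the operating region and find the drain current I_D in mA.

V_ov = V_GS − V_th = 2.54 − 0.813 = 1.73 V.
Since V_DS = 7.43 V ≥ V_ov = 1.73 V, the device is in saturation.
I_D = ½ k_n V_ov² (1 + λ V_DS) = 0.5 × 5.4 × 1.73² × (1 + 0.048 × 7.43) = 10.9 mA.

Saturation; I_D = 10.9 mA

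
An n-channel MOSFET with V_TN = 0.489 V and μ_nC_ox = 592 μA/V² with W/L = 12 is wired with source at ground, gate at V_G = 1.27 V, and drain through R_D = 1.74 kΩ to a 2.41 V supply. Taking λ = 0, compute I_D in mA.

I_D = 1.23 mA

V_GS = V_G = 1.27 V, so V_ov = 1.27 − 0.489 = 0.781 V.
k_n = μ_nC_ox · (W/L) = 7.104 mA/V².
Assume saturation: I_D = ½ k_n V_ov² = 0.5 × 7.104 × 0.781² = 2.17 mA, giving V_DS = V_DD − I_D R_D = 2.41 − 2.17 × 1.74 = -1.36 V.
But -1.36 V < V_ov = 0.781 V, so the device is actually in triode.
In triode I_D = k_n[V_ov V_DS − ½ V_DS²] and I_D = (V_DD − V_DS)/R_D. Equating: 6.18 V_DS² − 10.65 V_DS + 2.41 = 0, giving V_DS = 0.268 V (the root below V_ov).
I_D = (2.41 − 0.268) / 1.74 = 1.23 mA.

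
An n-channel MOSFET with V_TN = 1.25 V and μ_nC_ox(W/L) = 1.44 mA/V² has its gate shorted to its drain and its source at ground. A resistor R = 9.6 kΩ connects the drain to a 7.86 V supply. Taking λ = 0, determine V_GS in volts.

V_GS = 2.16 V

With gate tied to drain, V_GS = V_DS ≥ V_GS − V_TN, so the device is in saturation.
KCL at the drain: ½ k_n (V_GS − V_TN)² = (V_DD − V_GS)/R.
Let x = V_GS − 1.25. Then 6.91 x² + x − 6.61 = 0, giving x = 0.908 V (positive root), so V_GS = 2.16 V.
I_D = (V_DD − V_GS)/R = (7.86 − 2.16) / 9.6 = 0.594 mA.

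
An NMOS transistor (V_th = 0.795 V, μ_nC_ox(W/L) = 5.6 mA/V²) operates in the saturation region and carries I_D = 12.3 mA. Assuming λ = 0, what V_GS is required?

In saturation I_D = ½ k_n (V_GS − V_th)², so V_GS − V_th = √(2 I_D / k_n) = √(2 × 12.3 / 5.6) = 2.1 V.
V_GS = 0.795 + 2.1 = 2.89 V.

V_GS = 2.89 V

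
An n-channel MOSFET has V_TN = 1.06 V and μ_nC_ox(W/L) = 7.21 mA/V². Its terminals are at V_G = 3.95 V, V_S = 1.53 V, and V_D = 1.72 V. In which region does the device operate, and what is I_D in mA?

Triode; I_D = 1.73 mA

V_GS = V_G − V_S = 3.95 − 1.53 = 2.42 V; V_DS = V_D − V_S = 1.72 − 1.53 = 0.19 V.
V_ov = V_GS − V_TN = 2.42 − 1.06 = 1.36 V.
Since V_DS = 0.19 V < V_ov = 1.36 V, the device is in the triode region.
I_D = k_n [V_ov · V_DS − ½ V_DS²] = 7.21 × [1.36 × 0.19 − 0.5 × 0.19²] = 1.73 mA.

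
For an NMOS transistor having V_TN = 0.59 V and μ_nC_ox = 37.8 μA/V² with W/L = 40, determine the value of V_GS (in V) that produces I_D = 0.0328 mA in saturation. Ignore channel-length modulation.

V_GS = 0.798 V

k_n = μ_nC_ox · (W/L) = 1.512 mA/V².
In saturation I_D = ½ k_n (V_GS − V_TN)², so V_GS − V_TN = √(2 I_D / k_n) = √(2 × 0.0328 / 1.512) = 0.208 V.
V_GS = 0.59 + 0.208 = 0.798 V.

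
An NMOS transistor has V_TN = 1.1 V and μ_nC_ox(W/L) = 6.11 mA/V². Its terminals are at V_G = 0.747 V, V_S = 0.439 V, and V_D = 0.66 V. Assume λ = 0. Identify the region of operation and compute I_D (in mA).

Cutoff; I_D = 0 mA

V_GS = V_G − V_S = 0.747 − 0.439 = 0.308 V; V_DS = V_D − V_S = 0.66 − 0.439 = 0.221 V.
V_GS = 0.308 V < V_TN = 1.1 V, so the transistor is in cutoff.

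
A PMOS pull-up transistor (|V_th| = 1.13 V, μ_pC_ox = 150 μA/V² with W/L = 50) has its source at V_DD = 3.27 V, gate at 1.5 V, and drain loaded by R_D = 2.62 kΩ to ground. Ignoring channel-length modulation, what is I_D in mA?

V_SG = V_DD − V_G = 3.27 − 1.5 = 1.77 V, so V_ov = 1.77 − 1.13 = 0.64 V.
k_p = μ_pC_ox · (W/L) = 7.5 mA/V².
Assume saturation: I_D = ½ k_p V_ov² = 0.5 × 7.5 × 0.64² = 1.54 mA, giving V_SD = V_DD − I_D R_D = 3.27 − 1.54 × 2.62 = -0.754 V.
But -0.754 V < V_ov = 0.64 V, so the device is actually in triode.
In triode I_D = k_p[V_ov V_SD − ½ V_SD²] and I_D = (V_DD − V_SD)/R_D. Equating: 9.83 V_SD² − 13.58 V_SD + 3.27 = 0, giving V_SD = 0.311 V (the root below V_ov).
I_D = (3.27 − 0.311) / 2.62 = 1.13 mA.

I_D = 1.13 mA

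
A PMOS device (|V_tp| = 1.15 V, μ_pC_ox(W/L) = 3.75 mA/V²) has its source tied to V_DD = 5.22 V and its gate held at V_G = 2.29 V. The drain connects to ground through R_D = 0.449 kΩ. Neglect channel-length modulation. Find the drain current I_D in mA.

I_D = 5.94 mA

V_SG = V_DD − V_G = 5.22 − 2.29 = 2.93 V, so V_ov = 2.93 − 1.15 = 1.78 V.
Assume saturation: I_D = ½ k_p V_ov² = 0.5 × 3.75 × 1.78² = 5.94 mA, giving V_SD = V_DD − I_D R_D = 5.22 − 5.94 × 0.449 = 2.55 V.
V_SD = 2.55 V ≥ V_ov = 1.78 V, confirming saturation.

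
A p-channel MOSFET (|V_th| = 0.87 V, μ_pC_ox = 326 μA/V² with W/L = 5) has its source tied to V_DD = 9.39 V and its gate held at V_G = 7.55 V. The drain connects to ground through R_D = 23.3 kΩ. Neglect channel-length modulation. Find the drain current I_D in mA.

I_D = 0.391 mA

V_SG = V_DD − V_G = 9.39 − 7.55 = 1.84 V, so V_ov = 1.84 − 0.87 = 0.97 V.
k_p = μ_pC_ox · (W/L) = 1.63 mA/V².
Assume saturation: I_D = ½ k_p V_ov² = 0.5 × 1.63 × 0.97² = 0.767 mA, giving V_SD = V_DD − I_D R_D = 9.39 − 0.767 × 23.3 = -8.48 V.
But -8.48 V < V_ov = 0.97 V, so the device is actually in triode.
In triode I_D = k_p[V_ov V_SD − ½ V_SD²] and I_D = (V_DD − V_SD)/R_D. Equating: 19 V_SD² − 37.84 V_SD + 9.39 = 0, giving V_SD = 0.291 V (the root below V_ov).
I_D = (9.39 − 0.291) / 23.3 = 0.391 mA.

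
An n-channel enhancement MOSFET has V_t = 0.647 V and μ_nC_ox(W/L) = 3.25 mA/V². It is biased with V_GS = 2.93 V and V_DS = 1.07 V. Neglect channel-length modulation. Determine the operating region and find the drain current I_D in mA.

Triode; I_D = 6.08 mA

V_ov = V_GS − V_t = 2.93 − 0.647 = 2.28 V.
Since V_DS = 1.07 V < V_ov = 2.28 V, the device is in the triode region.
I_D = k_n [V_ov · V_DS − ½ V_DS²] = 3.25 × [2.28 × 1.07 − 0.5 × 1.07²] = 6.08 mA.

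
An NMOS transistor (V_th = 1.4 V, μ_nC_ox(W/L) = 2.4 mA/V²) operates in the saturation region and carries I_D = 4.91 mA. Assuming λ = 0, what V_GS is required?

V_GS = 3.42 V

In saturation I_D = ½ k_n (V_GS − V_th)², so V_GS − V_th = √(2 I_D / k_n) = √(2 × 4.91 / 2.4) = 2.02 V.
V_GS = 1.4 + 2.02 = 3.42 V.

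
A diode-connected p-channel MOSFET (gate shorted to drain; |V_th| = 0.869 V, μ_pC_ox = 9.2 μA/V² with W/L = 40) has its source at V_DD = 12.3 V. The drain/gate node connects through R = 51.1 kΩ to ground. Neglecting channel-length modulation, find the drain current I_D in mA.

With gate tied to drain, V_SG = V_SD ≥ V_SG − |V_th|, so the device is in saturation.
k_p = μ_pC_ox · (W/L) = 0.368 mA/V².
KCL at the drain: ½ k_p (V_SG − |V_th|)² = (V_DD − V_SG)/R.
Let x = V_SG − 0.869. Then 9.4 x² + x − 11.43 = 0, giving x = 1.05 V (positive root), so V_SG = 1.92 V.
I_D = (V_DD − V_SG)/R = (12.3 − 1.92) / 51.1 = 0.203 mA.

I_D = 0.203 mA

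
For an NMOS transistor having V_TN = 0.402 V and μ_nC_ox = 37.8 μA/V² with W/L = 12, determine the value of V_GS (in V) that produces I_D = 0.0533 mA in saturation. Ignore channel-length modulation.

k_n = μ_nC_ox · (W/L) = 0.4536 mA/V².
In saturation I_D = ½ k_n (V_GS − V_TN)², so V_GS − V_TN = √(2 I_D / k_n) = √(2 × 0.0533 / 0.4536) = 0.485 V.
V_GS = 0.402 + 0.485 = 0.887 V.

V_GS = 0.887 V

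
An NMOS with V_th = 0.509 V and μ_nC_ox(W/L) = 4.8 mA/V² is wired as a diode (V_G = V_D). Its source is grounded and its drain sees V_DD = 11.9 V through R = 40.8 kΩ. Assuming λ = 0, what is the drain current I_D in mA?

I_D = 0.271 mA

With gate tied to drain, V_GS = V_DS ≥ V_GS − V_th, so the device is in saturation.
KCL at the drain: ½ k_n (V_GS − V_th)² = (V_DD − V_GS)/R.
Let x = V_GS − 0.509. Then 97.9 x² + x − 11.39 = 0, giving x = 0.336 V (positive root), so V_GS = 0.845 V.
I_D = (V_DD − V_GS)/R = (11.9 − 0.845) / 40.8 = 0.271 mA.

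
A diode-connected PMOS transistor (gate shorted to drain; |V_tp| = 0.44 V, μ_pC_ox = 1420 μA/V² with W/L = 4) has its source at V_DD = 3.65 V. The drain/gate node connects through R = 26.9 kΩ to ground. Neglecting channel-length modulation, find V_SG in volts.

V_SG = 0.639 V

With gate tied to drain, V_SG = V_SD ≥ V_SG − |V_tp|, so the device is in saturation.
k_p = μ_pC_ox · (W/L) = 5.68 mA/V².
KCL at the drain: ½ k_p (V_SG − |V_tp|)² = (V_DD − V_SG)/R.
Let x = V_SG − 0.44. Then 76.4 x² + x − 3.21 = 0, giving x = 0.199 V (positive root), so V_SG = 0.639 V.
I_D = (V_DD − V_SG)/R = (3.65 − 0.639) / 26.9 = 0.112 mA.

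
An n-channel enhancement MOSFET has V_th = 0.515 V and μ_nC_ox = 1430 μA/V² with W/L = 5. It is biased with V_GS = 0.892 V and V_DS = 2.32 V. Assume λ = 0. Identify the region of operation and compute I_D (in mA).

Saturation; I_D = 0.508 mA

k_n = μ_nC_ox · (W/L) = 7.15 mA/V².
V_ov = V_GS − V_th = 0.892 − 0.515 = 0.377 V.
Since V_DS = 2.32 V ≥ V_ov = 0.377 V, the device is in saturation.
I_D = ½ k_n V_ov² = 0.5 × 7.15 × 0.377² = 0.508 mA.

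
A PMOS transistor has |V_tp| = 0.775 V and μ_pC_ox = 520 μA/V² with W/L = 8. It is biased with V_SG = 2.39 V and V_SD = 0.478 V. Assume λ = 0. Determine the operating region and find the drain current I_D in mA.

Triode; I_D = 2.74 mA

k_p = μ_pC_ox · (W/L) = 4.16 mA/V².
V_ov = V_SG − |V_tp| = 2.39 − 0.775 = 1.62 V.
Since V_SD = 0.478 V < V_ov = 1.62 V, the device is in the triode region.
I_D = k_p [V_ov · V_SD − ½ V_SD²] = 4.16 × [1.62 × 0.478 − 0.5 × 0.478²] = 2.74 mA.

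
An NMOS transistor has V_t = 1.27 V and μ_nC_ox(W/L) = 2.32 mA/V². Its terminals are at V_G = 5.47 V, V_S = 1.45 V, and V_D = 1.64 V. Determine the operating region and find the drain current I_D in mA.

Triode; I_D = 1.17 mA

V_GS = V_G − V_S = 5.47 − 1.45 = 4.02 V; V_DS = V_D − V_S = 1.64 − 1.45 = 0.19 V.
V_ov = V_GS − V_t = 4.02 − 1.27 = 2.75 V.
Since V_DS = 0.19 V < V_ov = 2.75 V, the device is in the triode region.
I_D = k_n [V_ov · V_DS − ½ V_DS²] = 2.32 × [2.75 × 0.19 − 0.5 × 0.19²] = 1.17 mA.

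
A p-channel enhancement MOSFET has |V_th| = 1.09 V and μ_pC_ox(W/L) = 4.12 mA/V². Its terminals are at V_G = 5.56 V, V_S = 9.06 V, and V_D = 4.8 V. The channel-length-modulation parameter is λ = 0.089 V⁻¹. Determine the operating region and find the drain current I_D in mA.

V_SG = V_S − V_G = 9.06 − 5.56 = 3.5 V; V_SD = V_S − V_D = 9.06 − 4.8 = 4.26 V.
V_ov = V_SG − |V_th| = 3.5 − 1.09 = 2.41 V.
Since V_SD = 4.26 V ≥ V_ov = 2.41 V, the device is in saturation.
I_D = ½ k_p V_ov² (1 + λ V_SD) = 0.5 × 4.12 × 2.41² × (1 + 0.089 × 4.26) = 16.5 mA.

Saturation; I_D = 16.5 mA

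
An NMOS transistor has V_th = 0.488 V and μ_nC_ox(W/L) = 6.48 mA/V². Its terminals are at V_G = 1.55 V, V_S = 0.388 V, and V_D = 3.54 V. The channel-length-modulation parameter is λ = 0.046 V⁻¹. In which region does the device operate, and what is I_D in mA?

Saturation; I_D = 1.69 mA

V_GS = V_G − V_S = 1.55 − 0.388 = 1.16 V; V_DS = V_D − V_S = 3.54 − 0.388 = 3.15 V.
V_ov = V_GS − V_th = 1.16 − 0.488 = 0.674 V.
Since V_DS = 3.15 V ≥ V_ov = 0.674 V, the device is in saturation.
I_D = ½ k_n V_ov² (1 + λ V_DS) = 0.5 × 6.48 × 0.674² × (1 + 0.046 × 3.15) = 1.69 mA.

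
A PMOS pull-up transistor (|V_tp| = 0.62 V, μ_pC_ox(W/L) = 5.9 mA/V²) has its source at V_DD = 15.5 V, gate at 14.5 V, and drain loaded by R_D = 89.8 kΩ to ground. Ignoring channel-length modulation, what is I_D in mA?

V_SG = V_DD − V_G = 15.5 − 14.5 = 1 V, so V_ov = 1 − 0.62 = 0.38 V.
Assume saturation: I_D = ½ k_p V_ov² = 0.5 × 5.9 × 0.38² = 0.426 mA, giving V_SD = V_DD − I_D R_D = 15.5 − 0.426 × 89.8 = -22.8 V.
But -22.8 V < V_ov = 0.38 V, so the device is actually in triode.
In triode I_D = k_p[V_ov V_SD − ½ V_SD²] and I_D = (V_DD − V_SD)/R_D. Equating: 265 V_SD² − 202.3 V_SD + 15.5 = 0, giving V_SD = 0.0864 V (the root below V_ov).
I_D = (15.5 − 0.0864) / 89.8 = 0.172 mA.

I_D = 0.172 mA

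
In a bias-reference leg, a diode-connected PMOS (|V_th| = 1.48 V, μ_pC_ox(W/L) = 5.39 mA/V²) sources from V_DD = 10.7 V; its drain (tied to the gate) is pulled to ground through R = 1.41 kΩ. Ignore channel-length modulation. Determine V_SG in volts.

V_SG = 2.91 V

With gate tied to drain, V_SG = V_SD ≥ V_SG − |V_th|, so the device is in saturation.
KCL at the drain: ½ k_p (V_SG − |V_th|)² = (V_DD − V_SG)/R.
Let x = V_SG − 1.48. Then 3.8 x² + x − 9.22 = 0, giving x = 1.43 V (positive root), so V_SG = 2.91 V.
I_D = (V_DD − V_SG)/R = (10.7 − 2.91) / 1.41 = 5.52 mA.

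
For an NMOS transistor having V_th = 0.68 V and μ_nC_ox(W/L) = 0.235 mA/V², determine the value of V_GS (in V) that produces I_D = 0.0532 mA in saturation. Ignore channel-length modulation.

In saturation I_D = ½ k_n (V_GS − V_th)², so V_GS − V_th = √(2 I_D / k_n) = √(2 × 0.0532 / 0.235) = 0.673 V.
V_GS = 0.68 + 0.673 = 1.35 V.

V_GS = 1.35 V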